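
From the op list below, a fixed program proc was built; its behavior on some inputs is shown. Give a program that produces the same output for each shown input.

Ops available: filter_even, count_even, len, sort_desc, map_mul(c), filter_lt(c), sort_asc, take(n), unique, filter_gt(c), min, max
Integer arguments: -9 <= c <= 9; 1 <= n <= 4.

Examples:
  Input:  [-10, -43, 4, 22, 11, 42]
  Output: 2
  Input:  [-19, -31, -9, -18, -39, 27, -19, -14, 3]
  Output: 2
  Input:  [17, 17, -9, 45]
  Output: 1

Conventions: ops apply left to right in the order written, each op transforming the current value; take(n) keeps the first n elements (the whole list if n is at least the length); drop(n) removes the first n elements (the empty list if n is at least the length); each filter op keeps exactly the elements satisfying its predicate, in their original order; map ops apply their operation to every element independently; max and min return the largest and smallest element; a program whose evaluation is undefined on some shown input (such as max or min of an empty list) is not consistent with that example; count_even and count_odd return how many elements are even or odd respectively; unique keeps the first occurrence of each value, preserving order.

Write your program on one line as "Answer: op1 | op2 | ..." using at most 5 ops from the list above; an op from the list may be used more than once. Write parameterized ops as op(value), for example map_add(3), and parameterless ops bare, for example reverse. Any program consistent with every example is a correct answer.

filter_lt(4) | sort_desc | take(3) | take(2) | len

Check, running the answer program on each example:
  [-10, -43, 4, 22, 11, 42] -> [-10, -43] -> [-10, -43] -> [-10, -43] -> [-10, -43] -> 2
  [-19, -31, -9, -18, -39, 27, -19, -14, 3] -> [-19, -31, -9, -18, -39, -19, -14, 3] -> [3, -9, -14, -18, -19, -19, -31, -39] -> [3, -9, -14] -> [3, -9] -> 2
  [17, 17, -9, 45] -> [-9] -> [-9] -> [-9] -> [-9] -> 1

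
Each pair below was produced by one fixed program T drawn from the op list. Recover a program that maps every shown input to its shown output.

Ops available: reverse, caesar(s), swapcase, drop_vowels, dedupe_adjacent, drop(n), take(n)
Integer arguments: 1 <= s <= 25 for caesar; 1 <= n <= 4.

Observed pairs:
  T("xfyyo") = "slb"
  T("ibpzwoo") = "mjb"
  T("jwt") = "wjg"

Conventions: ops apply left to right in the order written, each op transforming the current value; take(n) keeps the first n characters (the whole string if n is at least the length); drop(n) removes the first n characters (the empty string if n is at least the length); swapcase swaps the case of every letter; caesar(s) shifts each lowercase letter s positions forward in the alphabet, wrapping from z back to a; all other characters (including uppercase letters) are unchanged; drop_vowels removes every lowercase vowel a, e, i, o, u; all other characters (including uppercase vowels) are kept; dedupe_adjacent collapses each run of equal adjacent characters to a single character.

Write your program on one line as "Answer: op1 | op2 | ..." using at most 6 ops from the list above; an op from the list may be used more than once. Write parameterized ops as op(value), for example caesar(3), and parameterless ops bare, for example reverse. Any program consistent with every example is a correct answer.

reverse | take(4) | reverse | caesar(25) | caesar(14) | dedupe_adjacent

Check, running the answer program on each example:
  "xfyyo" -> "oyyfx" -> "oyyf" -> "fyyo" -> "exxn" -> "sllb" -> "slb"
  "ibpzwoo" -> "oowzpbi" -> "oowz" -> "zwoo" -> "yvnn" -> "mjbb" -> "mjb"
  "jwt" -> "twj" -> "twj" -> "jwt" -> "ivs" -> "wjg" -> "wjg"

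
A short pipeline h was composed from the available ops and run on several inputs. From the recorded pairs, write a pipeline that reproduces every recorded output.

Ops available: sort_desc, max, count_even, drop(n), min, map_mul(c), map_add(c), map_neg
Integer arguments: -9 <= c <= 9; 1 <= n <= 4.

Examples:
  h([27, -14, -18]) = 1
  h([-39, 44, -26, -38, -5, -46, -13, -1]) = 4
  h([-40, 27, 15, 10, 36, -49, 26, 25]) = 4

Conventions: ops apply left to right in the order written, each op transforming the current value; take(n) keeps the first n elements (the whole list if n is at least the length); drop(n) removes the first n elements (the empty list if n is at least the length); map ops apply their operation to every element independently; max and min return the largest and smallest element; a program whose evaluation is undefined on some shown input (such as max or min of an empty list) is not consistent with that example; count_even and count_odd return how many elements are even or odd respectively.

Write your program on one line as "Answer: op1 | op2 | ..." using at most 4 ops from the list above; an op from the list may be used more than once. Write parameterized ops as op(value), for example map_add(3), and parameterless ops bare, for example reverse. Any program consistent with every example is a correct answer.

sort_desc | map_neg | map_add(3) | count_even

Check, running the answer program on each example:
  [27, -14, -18] -> [27, -14, -18] -> [-27, 14, 18] -> [-24, 17, 21] -> 1
  [-39, 44, -26, -38, -5, -46, -13, -1] -> [44, -1, -5, -13, -26, -38, -39, -46] -> [-44, 1, 5, 13, 26, 38, 39, 46] -> [-41, 4, 8, 16, 29, 41, 42, 49] -> 4
  [-40, 27, 15, 10, 36, -49, 26, 25] -> [36, 27, 26, 25, 15, 10, -40, -49] -> [-36, -27, -26, -25, -15, -10, 40, 49] -> [-33, -24, -23, -22, -12, -7, 43, 52] -> 4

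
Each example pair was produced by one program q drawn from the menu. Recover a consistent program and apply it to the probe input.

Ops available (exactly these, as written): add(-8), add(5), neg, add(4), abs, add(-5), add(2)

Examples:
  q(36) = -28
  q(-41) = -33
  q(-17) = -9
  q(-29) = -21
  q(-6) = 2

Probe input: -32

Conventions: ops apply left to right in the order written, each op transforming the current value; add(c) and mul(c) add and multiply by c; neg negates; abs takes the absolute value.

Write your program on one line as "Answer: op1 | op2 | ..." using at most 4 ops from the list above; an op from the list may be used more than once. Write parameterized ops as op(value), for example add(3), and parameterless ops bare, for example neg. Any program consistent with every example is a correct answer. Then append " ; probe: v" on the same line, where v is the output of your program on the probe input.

abs | add(-8) | neg ; probe: -24

Check, running the answer program on each example:
  36 -> 36 -> 28 -> -28
  -41 -> 41 -> 33 -> -33
  -17 -> 17 -> 9 -> -9
  -29 -> 29 -> 21 -> -21
  -6 -> 6 -> -2 -> 2
  probe: -32 -> 32 -> 24 -> -24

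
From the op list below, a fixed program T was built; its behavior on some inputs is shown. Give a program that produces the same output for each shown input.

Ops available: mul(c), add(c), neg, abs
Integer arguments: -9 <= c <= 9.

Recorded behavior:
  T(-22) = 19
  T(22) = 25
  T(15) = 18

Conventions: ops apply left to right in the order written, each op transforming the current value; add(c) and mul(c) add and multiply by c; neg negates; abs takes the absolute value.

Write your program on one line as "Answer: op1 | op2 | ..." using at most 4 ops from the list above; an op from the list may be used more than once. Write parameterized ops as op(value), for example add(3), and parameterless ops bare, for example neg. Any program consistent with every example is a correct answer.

add(3) | neg | abs

Check, running the answer program on each example:
  -22 -> -19 -> 19 -> 19
  22 -> 25 -> -25 -> 25
  15 -> 18 -> -18 -> 18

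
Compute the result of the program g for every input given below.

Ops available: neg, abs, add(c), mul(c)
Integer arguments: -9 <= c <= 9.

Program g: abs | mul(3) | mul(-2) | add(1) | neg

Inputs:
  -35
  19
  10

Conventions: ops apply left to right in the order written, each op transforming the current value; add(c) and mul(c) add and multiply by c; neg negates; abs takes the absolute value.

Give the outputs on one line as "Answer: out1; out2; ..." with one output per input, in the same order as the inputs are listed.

Execution, op by op:
  -35 -> 35 -> 105 -> -210 -> -209 -> 209
  19 -> 19 -> 57 -> -114 -> -113 -> 113
  10 -> 10 -> 30 -> -60 -> -59 -> 59

209; 113; 59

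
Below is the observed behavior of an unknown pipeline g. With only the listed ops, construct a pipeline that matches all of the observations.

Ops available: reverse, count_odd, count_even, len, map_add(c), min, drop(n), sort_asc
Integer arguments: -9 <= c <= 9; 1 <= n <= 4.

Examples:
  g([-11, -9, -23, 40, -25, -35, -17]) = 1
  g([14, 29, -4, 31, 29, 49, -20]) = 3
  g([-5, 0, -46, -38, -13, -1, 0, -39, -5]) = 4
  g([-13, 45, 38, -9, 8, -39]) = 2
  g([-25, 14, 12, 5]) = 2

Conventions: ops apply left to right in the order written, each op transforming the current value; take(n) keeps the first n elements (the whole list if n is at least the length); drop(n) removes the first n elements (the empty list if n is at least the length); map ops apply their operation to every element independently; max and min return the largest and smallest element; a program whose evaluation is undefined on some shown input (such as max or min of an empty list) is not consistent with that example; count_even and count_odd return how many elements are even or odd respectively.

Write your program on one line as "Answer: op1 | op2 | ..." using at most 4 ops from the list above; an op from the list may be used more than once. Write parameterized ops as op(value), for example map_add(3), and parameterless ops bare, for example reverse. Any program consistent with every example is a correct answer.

reverse | map_add(5) | count_odd

Check, running the answer program on each example:
  [-11, -9, -23, 40, -25, -35, -17] -> [-17, -35, -25, 40, -23, -9, -11] -> [-12, -30, -20, 45, -18, -4, -6] -> 1
  [14, 29, -4, 31, 29, 49, -20] -> [-20, 49, 29, 31, -4, 29, 14] -> [-15, 54, 34, 36, 1, 34, 19] -> 3
  [-5, 0, -46, -38, -13, -1, 0, -39, -5] -> [-5, -39, 0, -1, -13, -38, -46, 0, -5] -> [0, -34, 5, 4, -8, -33, -41, 5, 0] -> 4
  [-13, 45, 38, -9, 8, -39] -> [-39, 8, -9, 38, 45, -13] -> [-34, 13, -4, 43, 50, -8] -> 2
  [-25, 14, 12, 5] -> [5, 12, 14, -25] -> [10, 17, 19, -20] -> 2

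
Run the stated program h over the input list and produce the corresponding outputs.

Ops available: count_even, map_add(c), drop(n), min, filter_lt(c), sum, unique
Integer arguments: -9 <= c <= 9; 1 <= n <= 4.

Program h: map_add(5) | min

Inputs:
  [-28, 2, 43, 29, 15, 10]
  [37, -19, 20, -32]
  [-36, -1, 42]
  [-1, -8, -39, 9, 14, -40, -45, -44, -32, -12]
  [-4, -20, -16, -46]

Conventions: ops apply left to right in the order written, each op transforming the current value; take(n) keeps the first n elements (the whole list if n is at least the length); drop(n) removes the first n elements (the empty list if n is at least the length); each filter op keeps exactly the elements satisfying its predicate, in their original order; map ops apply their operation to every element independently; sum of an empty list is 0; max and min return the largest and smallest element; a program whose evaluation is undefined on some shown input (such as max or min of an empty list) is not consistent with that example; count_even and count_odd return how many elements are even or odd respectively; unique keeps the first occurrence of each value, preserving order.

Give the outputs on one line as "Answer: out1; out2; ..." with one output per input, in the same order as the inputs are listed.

-23; -27; -31; -40; -41

Execution, op by op:
  [-28, 2, 43, 29, 15, 10] -> [-23, 7, 48, 34, 20, 15] -> -23
  [37, -19, 20, -32] -> [42, -14, 25, -27] -> -27
  [-36, -1, 42] -> [-31, 4, 47] -> -31
  [-1, -8, -39, 9, 14, -40, -45, -44, -32, -12] -> [4, -3, -34, 14, 19, -35, -40, -39, -27, -7] -> -40
  [-4, -20, -16, -46] -> [1, -15, -11, -41] -> -41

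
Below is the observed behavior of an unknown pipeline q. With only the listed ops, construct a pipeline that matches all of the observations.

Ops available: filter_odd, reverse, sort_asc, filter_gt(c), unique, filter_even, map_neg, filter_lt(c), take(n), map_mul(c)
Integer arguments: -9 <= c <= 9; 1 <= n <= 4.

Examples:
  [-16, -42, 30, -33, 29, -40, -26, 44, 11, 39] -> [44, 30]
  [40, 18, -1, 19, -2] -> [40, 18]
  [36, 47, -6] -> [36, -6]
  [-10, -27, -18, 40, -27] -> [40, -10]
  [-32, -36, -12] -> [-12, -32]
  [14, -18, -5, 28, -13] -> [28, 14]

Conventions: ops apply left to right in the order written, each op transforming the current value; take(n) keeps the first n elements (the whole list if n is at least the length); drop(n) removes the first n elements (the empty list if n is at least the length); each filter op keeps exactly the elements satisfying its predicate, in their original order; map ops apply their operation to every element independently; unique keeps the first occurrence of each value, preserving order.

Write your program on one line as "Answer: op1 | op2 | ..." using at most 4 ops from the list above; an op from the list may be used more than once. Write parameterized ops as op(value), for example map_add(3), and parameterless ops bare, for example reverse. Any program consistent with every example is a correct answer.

sort_asc | reverse | filter_even | take(2)

Check, running the answer program on each example:
  [-16, -42, 30, -33, 29, -40, -26, 44, 11, 39] -> [-42, -40, -33, -26, -16, 11, 29, 30, 39, 44] -> [44, 39, 30, 29, 11, -16, -26, -33, -40, -42] -> [44, 30, -16, -26, -40, -42] -> [44, 30]
  [40, 18, -1, 19, -2] -> [-2, -1, 18, 19, 40] -> [40, 19, 18, -1, -2] -> [40, 18, -2] -> [40, 18]
  [36, 47, -6] -> [-6, 36, 47] -> [47, 36, -6] -> [36, -6] -> [36, -6]
  [-10, -27, -18, 40, -27] -> [-27, -27, -18, -10, 40] -> [40, -10, -18, -27, -27] -> [40, -10, -18] -> [40, -10]
  [-32, -36, -12] -> [-36, -32, -12] -> [-12, -32, -36] -> [-12, -32, -36] -> [-12, -32]
  [14, -18, -5, 28, -13] -> [-18, -13, -5, 14, 28] -> [28, 14, -5, -13, -18] -> [28, 14, -18] -> [28, 14]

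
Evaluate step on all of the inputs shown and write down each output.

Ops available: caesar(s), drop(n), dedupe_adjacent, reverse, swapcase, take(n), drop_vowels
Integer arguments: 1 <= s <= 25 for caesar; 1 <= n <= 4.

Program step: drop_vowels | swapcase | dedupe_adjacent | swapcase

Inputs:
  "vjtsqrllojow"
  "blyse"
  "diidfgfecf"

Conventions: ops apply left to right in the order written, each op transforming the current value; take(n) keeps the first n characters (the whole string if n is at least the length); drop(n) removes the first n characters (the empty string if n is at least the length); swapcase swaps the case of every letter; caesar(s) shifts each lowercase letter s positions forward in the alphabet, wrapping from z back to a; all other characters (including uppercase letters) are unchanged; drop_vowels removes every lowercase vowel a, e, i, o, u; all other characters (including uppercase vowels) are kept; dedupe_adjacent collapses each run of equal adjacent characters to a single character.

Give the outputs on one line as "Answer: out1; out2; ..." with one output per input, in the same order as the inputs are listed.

Execution, op by op:
  "vjtsqrllojow" -> "vjtsqrlljw" -> "VJTSQRLLJW" -> "VJTSQRLJW" -> "vjtsqrljw"
  "blyse" -> "blys" -> "BLYS" -> "BLYS" -> "blys"
  "diidfgfecf" -> "ddfgfcf" -> "DDFGFCF" -> "DFGFCF" -> "dfgfcf"

"vjtsqrljw"; "blys"; "dfgfcf"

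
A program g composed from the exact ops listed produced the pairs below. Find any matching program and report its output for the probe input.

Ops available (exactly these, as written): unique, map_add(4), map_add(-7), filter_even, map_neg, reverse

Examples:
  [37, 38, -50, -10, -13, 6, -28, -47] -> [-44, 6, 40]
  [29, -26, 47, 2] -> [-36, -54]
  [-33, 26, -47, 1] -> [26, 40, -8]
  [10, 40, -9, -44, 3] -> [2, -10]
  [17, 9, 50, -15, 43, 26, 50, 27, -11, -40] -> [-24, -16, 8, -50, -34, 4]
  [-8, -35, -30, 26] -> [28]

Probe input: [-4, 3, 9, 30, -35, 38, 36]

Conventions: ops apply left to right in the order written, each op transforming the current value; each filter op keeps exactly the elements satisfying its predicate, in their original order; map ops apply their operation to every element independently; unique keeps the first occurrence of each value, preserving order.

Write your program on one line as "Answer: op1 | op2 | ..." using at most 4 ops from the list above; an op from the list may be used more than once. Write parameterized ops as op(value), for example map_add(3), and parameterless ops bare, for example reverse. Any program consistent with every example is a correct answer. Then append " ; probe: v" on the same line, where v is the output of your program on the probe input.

map_neg | map_add(-7) | filter_even ; probe: [-10, -16, 28]

Check, running the answer program on each example:
  [37, 38, -50, -10, -13, 6, -28, -47] -> [-37, -38, 50, 10, 13, -6, 28, 47] -> [-44, -45, 43, 3, 6, -13, 21, 40] -> [-44, 6, 40]
  [29, -26, 47, 2] -> [-29, 26, -47, -2] -> [-36, 19, -54, -9] -> [-36, -54]
  [-33, 26, -47, 1] -> [33, -26, 47, -1] -> [26, -33, 40, -8] -> [26, 40, -8]
  [10, 40, -9, -44, 3] -> [-10, -40, 9, 44, -3] -> [-17, -47, 2, 37, -10] -> [2, -10]
  [17, 9, 50, -15, 43, 26, 50, 27, -11, -40] -> [-17, -9, -50, 15, -43, -26, -50, -27, 11, 40] -> [-24, -16, -57, 8, -50, -33, -57, -34, 4, 33] -> [-24, -16, 8, -50, -34, 4]
  [-8, -35, -30, 26] -> [8, 35, 30, -26] -> [1, 28, 23, -33] -> [28]
  probe: [-4, 3, 9, 30, -35, 38, 36] -> [4, -3, -9, -30, 35, -38, -36] -> [-3, -10, -16, -37, 28, -45, -43] -> [-10, -16, 28]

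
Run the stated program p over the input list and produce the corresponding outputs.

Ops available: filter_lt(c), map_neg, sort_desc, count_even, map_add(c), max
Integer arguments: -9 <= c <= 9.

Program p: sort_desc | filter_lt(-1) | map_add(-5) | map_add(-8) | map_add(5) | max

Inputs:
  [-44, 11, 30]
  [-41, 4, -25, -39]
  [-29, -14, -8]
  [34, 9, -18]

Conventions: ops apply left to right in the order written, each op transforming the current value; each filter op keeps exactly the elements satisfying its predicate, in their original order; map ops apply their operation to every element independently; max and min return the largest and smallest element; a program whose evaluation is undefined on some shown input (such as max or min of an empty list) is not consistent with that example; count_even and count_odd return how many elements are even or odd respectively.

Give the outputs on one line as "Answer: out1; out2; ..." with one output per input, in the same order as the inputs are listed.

-52; -33; -16; -26

Execution, op by op:
  [-44, 11, 30] -> [30, 11, -44] -> [-44] -> [-49] -> [-57] -> [-52] -> -52
  [-41, 4, -25, -39] -> [4, -25, -39, -41] -> [-25, -39, -41] -> [-30, -44, -46] -> [-38, -52, -54] -> [-33, -47, -49] -> -33
  [-29, -14, -8] -> [-8, -14, -29] -> [-8, -14, -29] -> [-13, -19, -34] -> [-21, -27, -42] -> [-16, -22, -37] -> -16
  [34, 9, -18] -> [34, 9, -18] -> [-18] -> [-23] -> [-31] -> [-26] -> -26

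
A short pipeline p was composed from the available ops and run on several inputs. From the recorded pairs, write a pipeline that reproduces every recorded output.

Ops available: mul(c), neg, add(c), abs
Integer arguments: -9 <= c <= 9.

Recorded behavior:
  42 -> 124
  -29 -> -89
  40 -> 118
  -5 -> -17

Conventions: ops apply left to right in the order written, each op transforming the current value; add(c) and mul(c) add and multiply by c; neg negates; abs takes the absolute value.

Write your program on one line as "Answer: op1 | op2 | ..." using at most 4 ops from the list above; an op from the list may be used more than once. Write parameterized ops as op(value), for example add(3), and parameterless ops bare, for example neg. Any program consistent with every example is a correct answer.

mul(3) | add(-8) | add(6)

Check, running the answer program on each example:
  42 -> 126 -> 118 -> 124
  -29 -> -87 -> -95 -> -89
  40 -> 120 -> 112 -> 118
  -5 -> -15 -> -23 -> -17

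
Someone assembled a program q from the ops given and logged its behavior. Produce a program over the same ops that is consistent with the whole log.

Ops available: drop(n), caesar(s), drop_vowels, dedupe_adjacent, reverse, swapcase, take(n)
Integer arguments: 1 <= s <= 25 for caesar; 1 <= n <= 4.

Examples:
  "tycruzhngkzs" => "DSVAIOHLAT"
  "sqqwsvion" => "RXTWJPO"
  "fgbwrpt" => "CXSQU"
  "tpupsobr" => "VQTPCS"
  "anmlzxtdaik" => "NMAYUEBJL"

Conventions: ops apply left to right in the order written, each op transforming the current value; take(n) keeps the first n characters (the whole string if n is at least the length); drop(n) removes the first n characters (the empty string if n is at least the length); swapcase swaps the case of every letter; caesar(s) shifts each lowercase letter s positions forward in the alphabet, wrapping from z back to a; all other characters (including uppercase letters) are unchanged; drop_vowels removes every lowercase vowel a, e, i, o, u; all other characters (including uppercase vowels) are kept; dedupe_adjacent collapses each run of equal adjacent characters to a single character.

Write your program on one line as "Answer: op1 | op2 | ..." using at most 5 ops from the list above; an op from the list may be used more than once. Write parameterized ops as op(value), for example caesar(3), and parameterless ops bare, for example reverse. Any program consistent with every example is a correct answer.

drop(2) | caesar(21) | caesar(19) | caesar(13) | swapcase

Check, running the answer program on each example:
  "tycruzhngkzs" -> "cruzhngkzs" -> "xmpucibfun" -> "qfinvbuyng" -> "dsvaiohlat" -> "DSVAIOHLAT"
  "sqqwsvion" -> "qwsvion" -> "lrnqdji" -> "ekgjwcb" -> "rxtwjpo" -> "RXTWJPO"
  "fgbwrpt" -> "bwrpt" -> "wrmko" -> "pkfdh" -> "cxsqu" -> "CXSQU"
  "tpupsobr" -> "upsobr" -> "pknjwm" -> "idgcpf" -> "vqtpcs" -> "VQTPCS"
  "anmlzxtdaik" -> "mlzxtdaik" -> "hgusoyvdf" -> "aznlhrowy" -> "nmayuebjl" -> "NMAYUEBJL"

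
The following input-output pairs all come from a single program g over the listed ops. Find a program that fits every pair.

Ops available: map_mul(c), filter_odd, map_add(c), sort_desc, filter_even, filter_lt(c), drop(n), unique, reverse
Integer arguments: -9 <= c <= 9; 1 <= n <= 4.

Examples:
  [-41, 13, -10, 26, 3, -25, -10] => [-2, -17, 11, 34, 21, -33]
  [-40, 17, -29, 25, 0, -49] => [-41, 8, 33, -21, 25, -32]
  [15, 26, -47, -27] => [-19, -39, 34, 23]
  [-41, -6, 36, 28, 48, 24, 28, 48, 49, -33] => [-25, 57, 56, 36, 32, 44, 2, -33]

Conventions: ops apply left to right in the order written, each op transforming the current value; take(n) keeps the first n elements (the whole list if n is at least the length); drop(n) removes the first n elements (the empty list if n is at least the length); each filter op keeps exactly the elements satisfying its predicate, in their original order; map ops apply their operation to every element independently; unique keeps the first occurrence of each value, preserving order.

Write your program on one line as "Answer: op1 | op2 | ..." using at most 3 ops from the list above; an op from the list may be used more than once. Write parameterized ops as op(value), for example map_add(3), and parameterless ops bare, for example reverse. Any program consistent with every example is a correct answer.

map_add(8) | reverse | unique

Check, running the answer program on each example:
  [-41, 13, -10, 26, 3, -25, -10] -> [-33, 21, -2, 34, 11, -17, -2] -> [-2, -17, 11, 34, -2, 21, -33] -> [-2, -17, 11, 34, 21, -33]
  [-40, 17, -29, 25, 0, -49] -> [-32, 25, -21, 33, 8, -41] -> [-41, 8, 33, -21, 25, -32] -> [-41, 8, 33, -21, 25, -32]
  [15, 26, -47, -27] -> [23, 34, -39, -19] -> [-19, -39, 34, 23] -> [-19, -39, 34, 23]
  [-41, -6, 36, 28, 48, 24, 28, 48, 49, -33] -> [-33, 2, 44, 36, 56, 32, 36, 56, 57, -25] -> [-25, 57, 56, 36, 32, 56, 36, 44, 2, -33] -> [-25, 57, 56, 36, 32, 44, 2, -33]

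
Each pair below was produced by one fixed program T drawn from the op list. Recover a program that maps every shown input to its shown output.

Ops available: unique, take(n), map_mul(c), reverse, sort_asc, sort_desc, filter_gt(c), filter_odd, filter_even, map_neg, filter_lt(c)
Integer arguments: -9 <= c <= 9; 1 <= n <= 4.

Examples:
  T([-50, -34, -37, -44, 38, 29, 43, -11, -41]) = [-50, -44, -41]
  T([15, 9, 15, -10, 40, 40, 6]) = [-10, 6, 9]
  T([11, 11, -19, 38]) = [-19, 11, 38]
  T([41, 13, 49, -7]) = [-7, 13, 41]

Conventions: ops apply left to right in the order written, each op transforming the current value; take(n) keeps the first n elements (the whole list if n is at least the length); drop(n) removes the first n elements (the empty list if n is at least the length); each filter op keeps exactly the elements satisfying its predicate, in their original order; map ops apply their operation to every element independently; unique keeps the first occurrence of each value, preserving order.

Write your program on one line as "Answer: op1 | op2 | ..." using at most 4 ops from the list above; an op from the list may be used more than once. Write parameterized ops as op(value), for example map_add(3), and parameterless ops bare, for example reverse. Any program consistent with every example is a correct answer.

sort_desc | unique | reverse | take(3)

Check, running the answer program on each example:
  [-50, -34, -37, -44, 38, 29, 43, -11, -41] -> [43, 38, 29, -11, -34, -37, -41, -44, -50] -> [43, 38, 29, -11, -34, -37, -41, -44, -50] -> [-50, -44, -41, -37, -34, -11, 29, 38, 43] -> [-50, -44, -41]
  [15, 9, 15, -10, 40, 40, 6] -> [40, 40, 15, 15, 9, 6, -10] -> [40, 15, 9, 6, -10] -> [-10, 6, 9, 15, 40] -> [-10, 6, 9]
  [11, 11, -19, 38] -> [38, 11, 11, -19] -> [38, 11, -19] -> [-19, 11, 38] -> [-19, 11, 38]
  [41, 13, 49, -7] -> [49, 41, 13, -7] -> [49, 41, 13, -7] -> [-7, 13, 41, 49] -> [-7, 13, 41]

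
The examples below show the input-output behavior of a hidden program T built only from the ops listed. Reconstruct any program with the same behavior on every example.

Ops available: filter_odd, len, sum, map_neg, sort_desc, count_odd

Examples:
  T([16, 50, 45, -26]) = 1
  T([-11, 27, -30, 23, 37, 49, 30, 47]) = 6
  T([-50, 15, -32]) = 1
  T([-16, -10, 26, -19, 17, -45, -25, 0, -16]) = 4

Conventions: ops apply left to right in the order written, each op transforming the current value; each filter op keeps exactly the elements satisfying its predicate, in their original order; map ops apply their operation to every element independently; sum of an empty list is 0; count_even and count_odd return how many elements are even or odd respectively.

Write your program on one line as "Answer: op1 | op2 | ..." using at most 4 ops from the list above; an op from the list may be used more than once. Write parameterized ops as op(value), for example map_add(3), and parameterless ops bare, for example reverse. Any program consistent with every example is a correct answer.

map_neg | filter_odd | len

Check, running the answer program on each example:
  [16, 50, 45, -26] -> [-16, -50, -45, 26] -> [-45] -> 1
  [-11, 27, -30, 23, 37, 49, 30, 47] -> [11, -27, 30, -23, -37, -49, -30, -47] -> [11, -27, -23, -37, -49, -47] -> 6
  [-50, 15, -32] -> [50, -15, 32] -> [-15] -> 1
  [-16, -10, 26, -19, 17, -45, -25, 0, -16] -> [16, 10, -26, 19, -17, 45, 25, 0, 16] -> [19, -17, 45, 25] -> 4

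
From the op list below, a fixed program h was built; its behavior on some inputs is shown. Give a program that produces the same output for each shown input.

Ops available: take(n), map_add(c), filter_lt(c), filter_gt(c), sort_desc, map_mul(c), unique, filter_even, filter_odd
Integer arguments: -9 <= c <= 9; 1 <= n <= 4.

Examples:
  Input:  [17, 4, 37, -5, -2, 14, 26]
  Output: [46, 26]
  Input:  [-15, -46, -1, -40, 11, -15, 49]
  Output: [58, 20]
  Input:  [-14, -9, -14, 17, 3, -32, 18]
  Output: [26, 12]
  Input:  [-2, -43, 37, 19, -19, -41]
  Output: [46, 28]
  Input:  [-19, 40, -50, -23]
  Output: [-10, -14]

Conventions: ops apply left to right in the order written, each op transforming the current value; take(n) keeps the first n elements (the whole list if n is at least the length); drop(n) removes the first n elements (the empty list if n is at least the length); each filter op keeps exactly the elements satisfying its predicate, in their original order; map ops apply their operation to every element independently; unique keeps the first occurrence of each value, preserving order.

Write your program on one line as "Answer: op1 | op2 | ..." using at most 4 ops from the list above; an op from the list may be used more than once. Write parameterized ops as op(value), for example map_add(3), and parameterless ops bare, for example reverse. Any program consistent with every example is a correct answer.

map_add(9) | filter_even | sort_desc | take(2)

Check, running the answer program on each example:
  [17, 4, 37, -5, -2, 14, 26] -> [26, 13, 46, 4, 7, 23, 35] -> [26, 46, 4] -> [46, 26, 4] -> [46, 26]
  [-15, -46, -1, -40, 11, -15, 49] -> [-6, -37, 8, -31, 20, -6, 58] -> [-6, 8, 20, -6, 58] -> [58, 20, 8, -6, -6] -> [58, 20]
  [-14, -9, -14, 17, 3, -32, 18] -> [-5, 0, -5, 26, 12, -23, 27] -> [0, 26, 12] -> [26, 12, 0] -> [26, 12]
  [-2, -43, 37, 19, -19, -41] -> [7, -34, 46, 28, -10, -32] -> [-34, 46, 28, -10, -32] -> [46, 28, -10, -32, -34] -> [46, 28]
  [-19, 40, -50, -23] -> [-10, 49, -41, -14] -> [-10, -14] -> [-10, -14] -> [-10, -14]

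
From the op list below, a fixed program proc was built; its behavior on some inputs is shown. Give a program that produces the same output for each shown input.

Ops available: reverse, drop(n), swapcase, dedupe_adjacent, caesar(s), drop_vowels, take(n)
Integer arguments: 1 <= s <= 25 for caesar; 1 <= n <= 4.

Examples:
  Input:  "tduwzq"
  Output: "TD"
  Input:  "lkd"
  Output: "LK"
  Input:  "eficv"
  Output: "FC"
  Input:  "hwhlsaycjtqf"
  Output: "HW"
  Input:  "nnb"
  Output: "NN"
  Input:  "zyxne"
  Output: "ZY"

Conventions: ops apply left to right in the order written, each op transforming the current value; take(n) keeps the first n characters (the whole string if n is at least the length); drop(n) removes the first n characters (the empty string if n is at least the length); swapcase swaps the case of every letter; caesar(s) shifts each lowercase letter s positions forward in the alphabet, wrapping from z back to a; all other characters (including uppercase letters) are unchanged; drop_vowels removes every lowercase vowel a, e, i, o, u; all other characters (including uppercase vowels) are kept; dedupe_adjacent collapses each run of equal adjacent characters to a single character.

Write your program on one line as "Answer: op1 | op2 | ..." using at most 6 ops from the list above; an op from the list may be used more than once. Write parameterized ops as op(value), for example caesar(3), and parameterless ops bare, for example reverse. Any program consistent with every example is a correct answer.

take(4) | drop_vowels | take(3) | swapcase | take(2)

Check, running the answer program on each example:
  "tduwzq" -> "tduw" -> "tdw" -> "tdw" -> "TDW" -> "TD"
  "lkd" -> "lkd" -> "lkd" -> "lkd" -> "LKD" -> "LK"
  "eficv" -> "efic" -> "fc" -> "fc" -> "FC" -> "FC"
  "hwhlsaycjtqf" -> "hwhl" -> "hwhl" -> "hwh" -> "HWH" -> "HW"
  "nnb" -> "nnb" -> "nnb" -> "nnb" -> "NNB" -> "NN"
  "zyxne" -> "zyxn" -> "zyxn" -> "zyx" -> "ZYX" -> "ZY"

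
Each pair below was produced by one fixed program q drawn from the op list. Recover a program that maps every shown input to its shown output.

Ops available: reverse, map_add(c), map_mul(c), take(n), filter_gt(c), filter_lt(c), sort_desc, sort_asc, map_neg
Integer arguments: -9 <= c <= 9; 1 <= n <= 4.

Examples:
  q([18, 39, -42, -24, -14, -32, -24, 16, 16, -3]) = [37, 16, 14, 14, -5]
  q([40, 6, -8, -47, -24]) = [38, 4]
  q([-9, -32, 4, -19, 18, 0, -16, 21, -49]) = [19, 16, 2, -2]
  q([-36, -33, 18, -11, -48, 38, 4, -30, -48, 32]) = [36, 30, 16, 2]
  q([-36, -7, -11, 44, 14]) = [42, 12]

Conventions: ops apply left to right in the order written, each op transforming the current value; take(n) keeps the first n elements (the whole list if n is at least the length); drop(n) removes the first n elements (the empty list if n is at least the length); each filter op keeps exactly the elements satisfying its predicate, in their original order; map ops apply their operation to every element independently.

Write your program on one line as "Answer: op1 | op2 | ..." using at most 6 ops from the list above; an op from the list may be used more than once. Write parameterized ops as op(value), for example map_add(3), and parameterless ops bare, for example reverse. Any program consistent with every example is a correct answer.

map_add(4) | map_add(-6) | map_neg | filter_lt(7) | sort_asc | map_neg

Check, running the answer program on each example:
  [18, 39, -42, -24, -14, -32, -24, 16, 16, -3] -> [22, 43, -38, -20, -10, -28, -20, 20, 20, 1] -> [16, 37, -44, -26, -16, -34, -26, 14, 14, -5] -> [-16, -37, 44, 26, 16, 34, 26, -14, -14, 5] -> [-16, -37, -14, -14, 5] -> [-37, -16, -14, -14, 5] -> [37, 16, 14, 14, -5]
  [40, 6, -8, -47, -24] -> [44, 10, -4, -43, -20] -> [38, 4, -10, -49, -26] -> [-38, -4, 10, 49, 26] -> [-38, -4] -> [-38, -4] -> [38, 4]
  [-9, -32, 4, -19, 18, 0, -16, 21, -49] -> [-5, -28, 8, -15, 22, 4, -12, 25, -45] -> [-11, -34, 2, -21, 16, -2, -18, 19, -51] -> [11, 34, -2, 21, -16, 2, 18, -19, 51] -> [-2, -16, 2, -19] -> [-19, -16, -2, 2] -> [19, 16, 2, -2]
  [-36, -33, 18, -11, -48, 38, 4, -30, -48, 32] -> [-32, -29, 22, -7, -44, 42, 8, -26, -44, 36] -> [-38, -35, 16, -13, -50, 36, 2, -32, -50, 30] -> [38, 35, -16, 13, 50, -36, -2, 32, 50, -30] -> [-16, -36, -2, -30] -> [-36, -30, -16, -2] -> [36, 30, 16, 2]
  [-36, -7, -11, 44, 14] -> [-32, -3, -7, 48, 18] -> [-38, -9, -13, 42, 12] -> [38, 9, 13, -42, -12] -> [-42, -12] -> [-42, -12] -> [42, 12]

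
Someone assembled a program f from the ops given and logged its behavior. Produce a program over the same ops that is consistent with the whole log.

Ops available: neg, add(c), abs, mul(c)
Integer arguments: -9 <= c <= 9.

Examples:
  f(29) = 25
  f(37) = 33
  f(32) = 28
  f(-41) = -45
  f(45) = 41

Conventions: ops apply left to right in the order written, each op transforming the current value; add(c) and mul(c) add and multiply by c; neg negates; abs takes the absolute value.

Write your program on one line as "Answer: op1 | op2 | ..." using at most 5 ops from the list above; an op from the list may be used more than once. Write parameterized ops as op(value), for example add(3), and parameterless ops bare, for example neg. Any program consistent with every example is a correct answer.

add(2) | neg | add(6) | neg

Check, running the answer program on each example:
  29 -> 31 -> -31 -> -25 -> 25
  37 -> 39 -> -39 -> -33 -> 33
  32 -> 34 -> -34 -> -28 -> 28
  -41 -> -39 -> 39 -> 45 -> -45
  45 -> 47 -> -47 -> -41 -> 41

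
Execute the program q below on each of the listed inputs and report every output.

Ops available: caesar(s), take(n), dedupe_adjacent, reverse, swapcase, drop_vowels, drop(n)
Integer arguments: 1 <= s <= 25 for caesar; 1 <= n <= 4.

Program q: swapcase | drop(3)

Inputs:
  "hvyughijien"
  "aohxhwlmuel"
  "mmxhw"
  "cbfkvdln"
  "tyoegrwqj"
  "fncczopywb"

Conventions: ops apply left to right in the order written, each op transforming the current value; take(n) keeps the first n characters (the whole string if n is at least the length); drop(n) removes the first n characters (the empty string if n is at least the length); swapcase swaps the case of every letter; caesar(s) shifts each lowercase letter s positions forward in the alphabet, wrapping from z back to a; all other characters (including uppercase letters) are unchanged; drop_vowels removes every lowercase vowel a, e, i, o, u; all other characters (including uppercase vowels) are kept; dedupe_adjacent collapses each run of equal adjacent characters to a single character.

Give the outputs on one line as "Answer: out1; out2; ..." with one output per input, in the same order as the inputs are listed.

Execution, op by op:
  "hvyughijien" -> "HVYUGHIJIEN" -> "UGHIJIEN"
  "aohxhwlmuel" -> "AOHXHWLMUEL" -> "XHWLMUEL"
  "mmxhw" -> "MMXHW" -> "HW"
  "cbfkvdln" -> "CBFKVDLN" -> "KVDLN"
  "tyoegrwqj" -> "TYOEGRWQJ" -> "EGRWQJ"
  "fncczopywb" -> "FNCCZOPYWB" -> "CZOPYWB"

"UGHIJIEN"; "XHWLMUEL"; "HW"; "KVDLN"; "EGRWQJ"; "CZOPYWB"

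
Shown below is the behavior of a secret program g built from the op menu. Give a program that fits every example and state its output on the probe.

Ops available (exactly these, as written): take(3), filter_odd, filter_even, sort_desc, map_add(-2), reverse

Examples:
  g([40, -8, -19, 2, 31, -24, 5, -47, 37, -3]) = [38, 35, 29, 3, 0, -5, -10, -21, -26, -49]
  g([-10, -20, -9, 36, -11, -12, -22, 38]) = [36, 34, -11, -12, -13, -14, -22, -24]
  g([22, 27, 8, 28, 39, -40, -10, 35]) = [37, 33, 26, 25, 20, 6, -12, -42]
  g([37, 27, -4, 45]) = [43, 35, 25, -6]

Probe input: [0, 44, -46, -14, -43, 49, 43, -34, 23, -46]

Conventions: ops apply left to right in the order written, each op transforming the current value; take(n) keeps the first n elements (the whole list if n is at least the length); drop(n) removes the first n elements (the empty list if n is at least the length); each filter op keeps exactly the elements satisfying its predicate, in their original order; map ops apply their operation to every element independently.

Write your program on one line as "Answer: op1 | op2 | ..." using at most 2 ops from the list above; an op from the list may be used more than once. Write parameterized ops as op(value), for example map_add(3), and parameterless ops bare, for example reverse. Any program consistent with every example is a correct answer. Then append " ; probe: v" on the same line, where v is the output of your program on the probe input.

sort_desc | map_add(-2) ; probe: [47, 42, 41, 21, -2, -16, -36, -45, -48, -48]

Check, running the answer program on each example:
  [40, -8, -19, 2, 31, -24, 5, -47, 37, -3] -> [40, 37, 31, 5, 2, -3, -8, -19, -24, -47] -> [38, 35, 29, 3, 0, -5, -10, -21, -26, -49]
  [-10, -20, -9, 36, -11, -12, -22, 38] -> [38, 36, -9, -10, -11, -12, -20, -22] -> [36, 34, -11, -12, -13, -14, -22, -24]
  [22, 27, 8, 28, 39, -40, -10, 35] -> [39, 35, 28, 27, 22, 8, -10, -40] -> [37, 33, 26, 25, 20, 6, -12, -42]
  [37, 27, -4, 45] -> [45, 37, 27, -4] -> [43, 35, 25, -6]
  probe: [0, 44, -46, -14, -43, 49, 43, -34, 23, -46] -> [49, 44, 43, 23, 0, -14, -34, -43, -46, -46] -> [47, 42, 41, 21, -2, -16, -36, -45, -48, -48]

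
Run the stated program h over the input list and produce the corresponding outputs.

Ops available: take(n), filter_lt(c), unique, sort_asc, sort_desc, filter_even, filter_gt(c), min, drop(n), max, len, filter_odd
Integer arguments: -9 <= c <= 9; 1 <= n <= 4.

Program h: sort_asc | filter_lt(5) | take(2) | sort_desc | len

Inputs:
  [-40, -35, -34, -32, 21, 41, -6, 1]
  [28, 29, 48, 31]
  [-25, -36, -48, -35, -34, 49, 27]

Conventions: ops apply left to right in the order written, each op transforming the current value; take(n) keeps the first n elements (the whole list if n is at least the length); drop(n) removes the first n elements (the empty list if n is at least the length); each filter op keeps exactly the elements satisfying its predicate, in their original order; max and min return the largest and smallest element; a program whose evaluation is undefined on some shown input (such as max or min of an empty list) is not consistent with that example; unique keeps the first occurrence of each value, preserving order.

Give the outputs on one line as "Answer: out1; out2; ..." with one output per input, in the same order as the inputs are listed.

2; 0; 2

Execution, op by op:
  [-40, -35, -34, -32, 21, 41, -6, 1] -> [-40, -35, -34, -32, -6, 1, 21, 41] -> [-40, -35, -34, -32, -6, 1] -> [-40, -35] -> [-35, -40] -> 2
  [28, 29, 48, 31] -> [28, 29, 31, 48] -> [] -> [] -> [] -> 0
  [-25, -36, -48, -35, -34, 49, 27] -> [-48, -36, -35, -34, -25, 27, 49] -> [-48, -36, -35, -34, -25] -> [-48, -36] -> [-36, -48] -> 2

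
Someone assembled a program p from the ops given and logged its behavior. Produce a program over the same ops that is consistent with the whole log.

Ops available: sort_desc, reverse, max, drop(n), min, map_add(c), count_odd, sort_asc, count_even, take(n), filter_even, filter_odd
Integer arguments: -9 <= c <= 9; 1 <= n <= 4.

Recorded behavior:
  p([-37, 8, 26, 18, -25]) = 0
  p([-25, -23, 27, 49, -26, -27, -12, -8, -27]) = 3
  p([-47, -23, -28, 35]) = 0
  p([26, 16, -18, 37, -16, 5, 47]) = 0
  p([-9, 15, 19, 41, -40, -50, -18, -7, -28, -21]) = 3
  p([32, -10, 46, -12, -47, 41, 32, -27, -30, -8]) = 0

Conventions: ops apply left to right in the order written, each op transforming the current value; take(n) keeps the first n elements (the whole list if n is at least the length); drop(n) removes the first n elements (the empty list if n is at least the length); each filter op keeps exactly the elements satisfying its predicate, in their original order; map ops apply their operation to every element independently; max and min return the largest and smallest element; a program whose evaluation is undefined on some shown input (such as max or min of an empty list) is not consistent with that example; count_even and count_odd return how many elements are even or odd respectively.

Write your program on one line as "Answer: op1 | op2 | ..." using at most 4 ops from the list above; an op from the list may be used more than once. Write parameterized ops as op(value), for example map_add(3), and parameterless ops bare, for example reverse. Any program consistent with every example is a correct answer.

filter_odd | sort_desc | drop(3) | count_odd

Check, running the answer program on each example:
  [-37, 8, 26, 18, -25] -> [-37, -25] -> [-25, -37] -> [] -> 0
  [-25, -23, 27, 49, -26, -27, -12, -8, -27] -> [-25, -23, 27, 49, -27, -27] -> [49, 27, -23, -25, -27, -27] -> [-25, -27, -27] -> 3
  [-47, -23, -28, 35] -> [-47, -23, 35] -> [35, -23, -47] -> [] -> 0
  [26, 16, -18, 37, -16, 5, 47] -> [37, 5, 47] -> [47, 37, 5] -> [] -> 0
  [-9, 15, 19, 41, -40, -50, -18, -7, -28, -21] -> [-9, 15, 19, 41, -7, -21] -> [41, 19, 15, -7, -9, -21] -> [-7, -9, -21] -> 3
  [32, -10, 46, -12, -47, 41, 32, -27, -30, -8] -> [-47, 41, -27] -> [41, -27, -47] -> [] -> 0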